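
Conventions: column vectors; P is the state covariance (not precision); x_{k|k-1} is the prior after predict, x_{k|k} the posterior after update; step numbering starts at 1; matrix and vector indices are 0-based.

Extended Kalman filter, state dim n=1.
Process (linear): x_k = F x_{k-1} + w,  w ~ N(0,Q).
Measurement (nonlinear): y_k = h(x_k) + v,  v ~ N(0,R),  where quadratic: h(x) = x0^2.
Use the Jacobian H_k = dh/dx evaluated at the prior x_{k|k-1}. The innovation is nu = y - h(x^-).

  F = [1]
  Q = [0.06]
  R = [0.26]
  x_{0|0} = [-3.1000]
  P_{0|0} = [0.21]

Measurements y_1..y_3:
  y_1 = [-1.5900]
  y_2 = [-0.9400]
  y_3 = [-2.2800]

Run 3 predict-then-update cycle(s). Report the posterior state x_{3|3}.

x_post = [0.0723]

step 1: x^-=[-3.1000]  P^-=[0.2700]  H_jac=[-6.2000]  S=[10.6388]  K=[-0.1573]  nu=[-11.2000]  x^+=[-1.3377]  P^+=[0.0066]
step 2: x^-=[-1.3377]  P^-=[0.0666]  H_jac=[-2.6754]  S=[0.7367]  K=[-0.2419]  nu=[-2.7294]  x^+=[-0.6776]  P^+=[0.0235]
step 3: x^-=[-0.6776]  P^-=[0.0835]  H_jac=[-1.3551]  S=[0.4133]  K=[-0.2738]  nu=[-2.7391]  x^+=[0.0723]  P^+=[0.0525]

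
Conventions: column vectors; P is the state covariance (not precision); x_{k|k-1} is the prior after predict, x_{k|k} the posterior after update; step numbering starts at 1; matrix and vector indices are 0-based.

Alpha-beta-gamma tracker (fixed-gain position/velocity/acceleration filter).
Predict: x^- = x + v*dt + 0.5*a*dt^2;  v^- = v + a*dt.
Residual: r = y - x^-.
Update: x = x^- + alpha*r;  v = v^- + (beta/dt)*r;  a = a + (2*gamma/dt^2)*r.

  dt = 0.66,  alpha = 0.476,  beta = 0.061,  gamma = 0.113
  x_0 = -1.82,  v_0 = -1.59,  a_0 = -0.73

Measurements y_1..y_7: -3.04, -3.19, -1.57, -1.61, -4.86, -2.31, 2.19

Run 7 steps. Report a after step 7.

a_post = 3.2174

step 1: x_pred=-3.0284  r=-0.0116  x^+=-3.0339  v^+=-2.0729  a^+=-0.7360
step 2: x_pred=-4.5623  r=1.3723  x^+=-3.9091  v^+=-2.4318  a^+=-0.0240
step 3: x_pred=-5.5193  r=3.9493  x^+=-3.6394  v^+=-2.0827  a^+=2.0250
step 4: x_pred=-4.5730  r=2.9630  x^+=-3.1626  v^+=-0.4723  a^+=3.5622
step 5: x_pred=-2.6985  r=-2.1615  x^+=-3.7274  v^+=1.6790  a^+=2.4408
step 6: x_pred=-2.0876  r=-0.2224  x^+=-2.1935  v^+=3.2693  a^+=2.3254
step 7: x_pred=0.4708  r=1.7192  x^+=1.2891  v^+=4.9630  a^+=3.2174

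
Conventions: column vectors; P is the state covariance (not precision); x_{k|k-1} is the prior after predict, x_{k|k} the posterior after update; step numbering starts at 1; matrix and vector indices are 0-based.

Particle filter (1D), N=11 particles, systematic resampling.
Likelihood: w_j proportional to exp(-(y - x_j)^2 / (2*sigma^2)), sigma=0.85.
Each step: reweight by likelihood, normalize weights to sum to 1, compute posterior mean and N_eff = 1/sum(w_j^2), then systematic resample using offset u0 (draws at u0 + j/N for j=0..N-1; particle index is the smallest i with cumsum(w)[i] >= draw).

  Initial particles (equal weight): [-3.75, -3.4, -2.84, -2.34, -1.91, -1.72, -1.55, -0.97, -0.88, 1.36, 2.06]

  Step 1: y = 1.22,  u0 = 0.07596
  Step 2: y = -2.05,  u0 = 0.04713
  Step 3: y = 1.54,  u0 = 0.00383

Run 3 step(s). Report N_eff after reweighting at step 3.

step 1: w=[0.0000, 0.0000, 0.0000, 0.0001, 0.0007, 0.0015, 0.0029, 0.0214, 0.0279, 0.5829, 0.3626]  mean=1.4858  Neff=2.1164  idx=[9, 9, 9, 9, 9, 9, 9, 10, 10, 10, 10]
step 2: w=[0.1408, 0.1408, 0.1408, 0.1408, 0.1408, 0.1408, 0.1408, 0.0037, 0.0037, 0.0037, 0.0037]  mean=1.3703  Neff=7.2082  idx=[0, 0, 1, 2, 2, 3, 4, 4, 5, 6, 6]
step 3: w=[0.0909, 0.0909, 0.0909, 0.0909, 0.0909, 0.0909, 0.0909, 0.0909, 0.0909, 0.0909, 0.0909]  mean=1.3600  Neff=11.0000  idx=[0, 1, 2, 3, 4, 5, 6, 7, 8, 9, 10]

N_eff = 11.0000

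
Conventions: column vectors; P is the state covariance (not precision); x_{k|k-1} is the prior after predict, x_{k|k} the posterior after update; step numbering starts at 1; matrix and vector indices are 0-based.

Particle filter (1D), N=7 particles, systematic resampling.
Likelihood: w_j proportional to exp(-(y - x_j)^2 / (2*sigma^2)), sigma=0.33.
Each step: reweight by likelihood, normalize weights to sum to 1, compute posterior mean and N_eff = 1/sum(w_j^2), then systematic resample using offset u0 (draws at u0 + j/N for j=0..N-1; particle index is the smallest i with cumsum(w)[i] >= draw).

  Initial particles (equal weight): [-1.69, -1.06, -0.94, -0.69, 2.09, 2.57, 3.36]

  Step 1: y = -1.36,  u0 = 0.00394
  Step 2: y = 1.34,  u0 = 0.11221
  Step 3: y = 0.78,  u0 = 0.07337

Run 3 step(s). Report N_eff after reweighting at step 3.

N_eff = 7.0000

step 1: w=[0.3296, 0.3595, 0.2418, 0.0692, 0.0000, 0.0000, 0.0000]  mean=-1.2130  Neff=3.3214  idx=[0, 0, 0, 1, 1, 2, 2]
step 2: w=[0.0000, 0.0000, 0.0000, 0.0353, 0.0353, 0.4647, 0.4647]  mean=-0.9485  Neff=2.3018  idx=[5, 5, 5, 6, 6, 6, 6]
step 3: w=[0.1429, 0.1429, 0.1429, 0.1429, 0.1429, 0.1429, 0.1429]  mean=-0.9400  Neff=7.0000  idx=[0, 1, 2, 3, 4, 5, 6]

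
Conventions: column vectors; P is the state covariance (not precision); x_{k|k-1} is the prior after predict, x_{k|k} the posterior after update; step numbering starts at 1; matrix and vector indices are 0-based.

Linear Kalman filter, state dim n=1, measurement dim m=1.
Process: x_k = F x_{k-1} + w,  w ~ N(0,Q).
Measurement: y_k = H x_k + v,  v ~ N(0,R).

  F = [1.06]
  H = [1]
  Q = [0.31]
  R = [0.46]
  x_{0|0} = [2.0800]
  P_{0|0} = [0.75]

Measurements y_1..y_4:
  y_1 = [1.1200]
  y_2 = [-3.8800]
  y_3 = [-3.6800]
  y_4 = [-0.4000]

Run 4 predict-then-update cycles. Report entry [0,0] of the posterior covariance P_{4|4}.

P_post[0,0] = 0.2616

step 1: x^-=[2.2048]  P^-=[1.1527]  S=[1.6127]  K=[0.7148]  nu=[-1.0848]  x^+=[1.4294]  P^+=[0.3288]
step 2: x^-=[1.5152]  P^-=[0.6794]  S=[1.1394]  K=[0.5963]  nu=[-5.3952]  x^+=[-1.7019]  P^+=[0.2743]
step 3: x^-=[-1.8040]  P^-=[0.6182]  S=[1.0782]  K=[0.5734]  nu=[-1.8760]  x^+=[-2.8796]  P^+=[0.2637]
step 4: x^-=[-3.0524]  P^-=[0.6063]  S=[1.0663]  K=[0.5686]  nu=[2.6524]  x^+=[-1.5442]  P^+=[0.2616]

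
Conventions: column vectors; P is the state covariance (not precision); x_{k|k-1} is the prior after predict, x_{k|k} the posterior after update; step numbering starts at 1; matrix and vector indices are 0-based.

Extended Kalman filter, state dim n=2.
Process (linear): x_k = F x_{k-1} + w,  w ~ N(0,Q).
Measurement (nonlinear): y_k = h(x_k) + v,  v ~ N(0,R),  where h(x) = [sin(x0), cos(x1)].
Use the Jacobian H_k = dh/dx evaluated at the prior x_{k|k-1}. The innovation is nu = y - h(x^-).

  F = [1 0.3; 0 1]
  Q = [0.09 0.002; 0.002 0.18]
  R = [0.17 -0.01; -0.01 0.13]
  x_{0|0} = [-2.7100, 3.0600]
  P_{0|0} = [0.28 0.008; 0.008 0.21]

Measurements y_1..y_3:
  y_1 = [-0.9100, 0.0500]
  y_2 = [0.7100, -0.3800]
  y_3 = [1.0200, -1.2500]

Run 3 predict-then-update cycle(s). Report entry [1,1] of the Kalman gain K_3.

K[1,1] = -0.9854

step 1: x^-=[-1.7920, 3.0600]  P^-=[0.3937 0.0730; 0.0730 0.3900]  H_jac=[-0.2194 0.0000; 0.0000 -0.0815]  S=[0.1890 -0.0087; -0.0087 0.1326]  K=[-0.4606 -0.0751; -0.0961 -0.2460]  nu=[0.0656, 1.0467]  x^+=[-1.9008, 2.7962]  P^+=[0.3535 0.0632; 0.0632 0.3806]
step 2: x^-=[-1.0620, 2.7962]  P^-=[0.5157 0.1794; 0.1794 0.5606]  H_jac=[0.4872 0.0000; 0.0000 -0.3386]  S=[0.2924 -0.0396; -0.0396 0.1943]  K=[0.8400 -0.1415; 0.1714 -0.9422]  nu=[1.5833, 0.5609]  x^+=[0.1887, 2.5390]  P^+=[0.2960 0.0791; 0.0791 0.3668]
step 3: x^-=[0.9504, 2.5390]  P^-=[0.4665 0.1912; 0.1912 0.5468]  H_jac=[0.5814 0.0000; 0.0000 -0.5668]  S=[0.3277 -0.0730; -0.0730 0.3057]  K=[0.7908 -0.1657; 0.1197 -0.9854]  nu=[0.2063, -0.4261]  x^+=[1.1842, 2.9836]  P^+=[0.2341 0.0519; 0.0519 0.2281]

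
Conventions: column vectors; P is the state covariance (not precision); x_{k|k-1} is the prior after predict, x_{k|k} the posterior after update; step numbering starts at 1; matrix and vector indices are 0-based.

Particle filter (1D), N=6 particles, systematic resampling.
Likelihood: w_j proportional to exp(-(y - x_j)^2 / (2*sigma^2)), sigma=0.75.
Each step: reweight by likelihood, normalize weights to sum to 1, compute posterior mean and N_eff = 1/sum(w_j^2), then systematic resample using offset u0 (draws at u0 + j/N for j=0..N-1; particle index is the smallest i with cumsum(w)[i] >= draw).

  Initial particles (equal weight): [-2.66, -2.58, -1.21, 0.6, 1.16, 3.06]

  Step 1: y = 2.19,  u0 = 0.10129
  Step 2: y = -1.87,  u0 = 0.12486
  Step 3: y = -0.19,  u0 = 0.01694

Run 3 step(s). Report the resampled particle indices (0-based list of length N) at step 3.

step 1: w=[0.0000, 0.0000, 0.0000, 0.1051, 0.3873, 0.5075]  mean=2.0653  Neff=2.3887  idx=[3, 4, 4, 5, 5, 5]
step 2: w=[0.8854, 0.0573, 0.0573, 0.0000, 0.0000, 0.0000]  mean=0.6642  Neff=1.2650  idx=[0, 0, 0, 0, 0, 2]
step 3: w=[0.1871, 0.1871, 0.1871, 0.1871, 0.1871, 0.0645]  mean=0.6361  Neff=5.5805  idx=[0, 0, 1, 2, 3, 4]

resampled_idx = [0, 0, 1, 2, 3, 4]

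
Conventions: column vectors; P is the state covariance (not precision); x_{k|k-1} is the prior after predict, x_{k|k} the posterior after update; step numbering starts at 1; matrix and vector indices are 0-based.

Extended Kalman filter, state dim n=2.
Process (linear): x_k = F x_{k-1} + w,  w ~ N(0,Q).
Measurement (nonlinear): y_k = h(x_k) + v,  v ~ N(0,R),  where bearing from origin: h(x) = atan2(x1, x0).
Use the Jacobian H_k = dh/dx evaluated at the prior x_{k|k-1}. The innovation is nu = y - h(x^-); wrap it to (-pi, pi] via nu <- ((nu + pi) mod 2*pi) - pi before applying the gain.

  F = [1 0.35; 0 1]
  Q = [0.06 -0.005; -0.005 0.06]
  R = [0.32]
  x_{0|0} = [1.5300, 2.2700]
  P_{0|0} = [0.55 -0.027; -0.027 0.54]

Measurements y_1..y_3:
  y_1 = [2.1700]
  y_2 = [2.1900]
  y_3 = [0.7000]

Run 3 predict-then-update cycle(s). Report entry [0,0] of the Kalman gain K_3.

step 1: x^-=[2.3245, 2.2700]  P^-=[0.6573 0.1570; 0.1570 0.6000]  H_jac=[-0.2150 0.2202]  S=[0.3646]  K=[-0.2928; 0.2698]  nu=[1.3965]  x^+=[1.9156, 2.6467]  P^+=[0.6260 0.1858; 0.1858 0.5735]
step 2: x^-=[2.8420, 2.6467]  P^-=[0.8863 0.3815; 0.3815 0.6335]  H_jac=[-0.1755 0.1884]  S=[0.3446]  K=[-0.2428; 0.1521]  nu=[1.4402]  x^+=[2.4923, 2.8658]  P^+=[0.8660 0.3942; 0.3942 0.6255]
step 3: x^-=[3.4954, 2.8658]  P^-=[1.2786 0.6082; 0.6082 0.6855]  H_jac=[-0.1403 0.1711]  S=[0.3360]  K=[-0.2241; 0.0951]  nu=[0.0133]  x^+=[3.4924, 2.8671]  P^+=[1.2617 0.6153; 0.6153 0.6825]

K[0,0] = -0.2241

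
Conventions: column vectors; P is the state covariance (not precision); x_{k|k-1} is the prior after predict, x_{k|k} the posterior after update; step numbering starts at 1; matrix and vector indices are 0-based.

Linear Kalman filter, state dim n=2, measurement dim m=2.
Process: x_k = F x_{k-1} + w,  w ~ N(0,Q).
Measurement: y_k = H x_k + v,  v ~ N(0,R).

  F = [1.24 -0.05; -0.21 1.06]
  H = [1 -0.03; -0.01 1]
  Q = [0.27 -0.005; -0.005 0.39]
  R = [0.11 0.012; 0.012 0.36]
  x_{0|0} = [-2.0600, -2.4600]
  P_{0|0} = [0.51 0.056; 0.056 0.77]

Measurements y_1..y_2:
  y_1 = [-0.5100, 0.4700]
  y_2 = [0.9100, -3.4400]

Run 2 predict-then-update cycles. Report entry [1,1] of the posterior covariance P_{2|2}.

step 1: x^-=[-2.4314, -2.1750]  P^-=[1.0492 -0.1044; -0.1044 1.2527]  S=[1.1665 -0.1405; -0.1405 1.6149]  K=[0.9029 0.0074; -0.0285 0.7739]  nu=[1.8562, 2.6207]  x^+=[-0.7360, -0.1998]  P^+=[0.0998 0.0145; 0.0145 0.2784]
step 2: x^-=[-0.9026, -0.0572]  P^-=[0.4224 -0.0265; -0.0265 0.7008]  S=[0.5346 -0.0398; -0.0398 1.0613]  K=[0.7916 0.0007; -0.0399 0.6590]  nu=[1.8109, -3.3918]  x^+=[0.5286, -2.3648]  P^+=[0.0874 0.0106; 0.0106 0.2369]

P_post[1,1] = 0.2369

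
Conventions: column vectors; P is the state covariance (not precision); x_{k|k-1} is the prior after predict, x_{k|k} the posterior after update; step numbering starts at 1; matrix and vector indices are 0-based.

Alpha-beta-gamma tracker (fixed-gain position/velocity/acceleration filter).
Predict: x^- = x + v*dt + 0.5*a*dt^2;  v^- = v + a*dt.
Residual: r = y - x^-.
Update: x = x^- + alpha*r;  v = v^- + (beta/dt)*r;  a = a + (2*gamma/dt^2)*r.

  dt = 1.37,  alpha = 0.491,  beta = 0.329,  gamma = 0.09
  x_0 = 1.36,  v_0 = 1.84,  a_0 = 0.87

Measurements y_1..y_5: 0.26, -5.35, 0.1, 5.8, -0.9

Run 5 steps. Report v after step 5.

step 1: x_pred=4.6973  r=-4.4373  x^+=2.5186  v^+=1.9663  a^+=0.4445
step 2: x_pred=5.6295  r=-10.9795  x^+=0.2386  v^+=-0.0615  a^+=-0.6085
step 3: x_pred=-0.4167  r=0.5167  x^+=-0.1630  v^+=-0.7710  a^+=-0.5590
step 4: x_pred=-1.7439  r=7.5439  x^+=1.9602  v^+=0.2748  a^+=0.1645
step 5: x_pred=2.4911  r=-3.3911  x^+=0.8260  v^+=-0.3141  a^+=-0.1607

v_post = -0.3141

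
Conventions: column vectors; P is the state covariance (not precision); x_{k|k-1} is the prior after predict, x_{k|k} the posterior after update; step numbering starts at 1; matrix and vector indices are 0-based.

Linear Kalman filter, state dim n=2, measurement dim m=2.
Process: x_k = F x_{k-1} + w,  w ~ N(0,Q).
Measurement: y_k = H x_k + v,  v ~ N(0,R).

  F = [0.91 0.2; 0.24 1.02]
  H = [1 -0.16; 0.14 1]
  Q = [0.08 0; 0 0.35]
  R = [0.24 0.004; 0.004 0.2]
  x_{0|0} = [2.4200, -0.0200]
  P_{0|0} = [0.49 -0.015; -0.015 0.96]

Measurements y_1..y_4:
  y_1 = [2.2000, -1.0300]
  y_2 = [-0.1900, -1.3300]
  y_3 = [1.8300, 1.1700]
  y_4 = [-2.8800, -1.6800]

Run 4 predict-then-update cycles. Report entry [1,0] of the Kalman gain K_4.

K[1,0] = -0.0610

step 1: x^-=[2.1982, 0.5604]  P^-=[0.5187 0.2882; 0.2882 1.3697]  S=[0.7015 0.1392; 0.1392 1.6605]  K=[0.6412 0.1635; -0.0713 0.8551]  nu=[0.0915, -1.8981]  x^+=[1.9464, -1.0692]  P^+=[0.1567 0.0133; 0.0133 0.1689]
step 2: x^-=[1.5574, -0.6235]  P^-=[0.2214 0.0817; 0.0817 0.5412]  S=[0.4491 0.0282; 0.0282 0.7685]  K=[0.4556 0.1299; -0.0563 0.7213]  nu=[-1.8472, -0.9246]  x^+=[0.5957, -1.1863]  P^+=[0.1118 0.0121; 0.0121 0.1423]
step 3: x^-=[0.3048, -1.0671]  P^-=[0.1827 0.0653; 0.0653 0.5105]  S=[0.4149 0.0118; 0.0118 0.7323]  K=[0.4119 0.1175; -0.0596 0.7105]  nu=[1.3545, 2.1944]  x^+=[1.1205, 0.4113]  P^+=[0.1011 0.0110; 0.0110 0.1403]
step 4: x^-=[1.1019, 0.6885]  P^-=[0.1733 0.0614; 0.0614 0.5072]  S=[0.4066 0.0072; 0.0072 0.7278]  K=[0.4000 0.1138; -0.0610 0.7093]  nu=[-3.8718, -2.5227]  x^+=[-0.7340, -0.8648]  P^+=[0.0982 0.0106; 0.0106 0.1401]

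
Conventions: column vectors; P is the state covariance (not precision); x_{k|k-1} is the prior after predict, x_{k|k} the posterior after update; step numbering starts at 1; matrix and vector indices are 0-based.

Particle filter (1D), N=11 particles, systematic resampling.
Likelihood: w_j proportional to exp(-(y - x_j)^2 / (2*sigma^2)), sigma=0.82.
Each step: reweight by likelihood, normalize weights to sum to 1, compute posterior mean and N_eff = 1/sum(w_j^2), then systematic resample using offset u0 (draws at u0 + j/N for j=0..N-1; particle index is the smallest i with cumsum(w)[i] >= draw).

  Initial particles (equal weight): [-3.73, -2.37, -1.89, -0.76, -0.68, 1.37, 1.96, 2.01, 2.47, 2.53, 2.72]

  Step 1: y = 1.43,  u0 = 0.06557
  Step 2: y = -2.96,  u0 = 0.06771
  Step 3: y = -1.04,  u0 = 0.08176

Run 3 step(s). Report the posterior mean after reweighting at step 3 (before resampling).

step 1: w=[0.0000, 0.0000, 0.0001, 0.0074, 0.0096, 0.2627, 0.2137, 0.2051, 0.1178, 0.1071, 0.0764]  mean=1.9486  Neff=5.3166  idx=[5, 5, 5, 6, 6, 7, 7, 8, 8, 9, 10]
step 2: w=[0.3269, 0.3269, 0.3269, 0.0056, 0.0056, 0.0039, 0.0039, 0.0001, 0.0001, 0.0001, 0.0000]  mean=1.3820  Neff=3.1191  idx=[0, 0, 0, 1, 1, 1, 1, 2, 2, 2, 2]
step 3: w=[0.0909, 0.0909, 0.0909, 0.0909, 0.0909, 0.0909, 0.0909, 0.0909, 0.0909, 0.0909, 0.0909]  mean=1.3700  Neff=11.0000  idx=[0, 1, 2, 3, 4, 5, 6, 7, 8, 9, 10]

post_mean = 1.3700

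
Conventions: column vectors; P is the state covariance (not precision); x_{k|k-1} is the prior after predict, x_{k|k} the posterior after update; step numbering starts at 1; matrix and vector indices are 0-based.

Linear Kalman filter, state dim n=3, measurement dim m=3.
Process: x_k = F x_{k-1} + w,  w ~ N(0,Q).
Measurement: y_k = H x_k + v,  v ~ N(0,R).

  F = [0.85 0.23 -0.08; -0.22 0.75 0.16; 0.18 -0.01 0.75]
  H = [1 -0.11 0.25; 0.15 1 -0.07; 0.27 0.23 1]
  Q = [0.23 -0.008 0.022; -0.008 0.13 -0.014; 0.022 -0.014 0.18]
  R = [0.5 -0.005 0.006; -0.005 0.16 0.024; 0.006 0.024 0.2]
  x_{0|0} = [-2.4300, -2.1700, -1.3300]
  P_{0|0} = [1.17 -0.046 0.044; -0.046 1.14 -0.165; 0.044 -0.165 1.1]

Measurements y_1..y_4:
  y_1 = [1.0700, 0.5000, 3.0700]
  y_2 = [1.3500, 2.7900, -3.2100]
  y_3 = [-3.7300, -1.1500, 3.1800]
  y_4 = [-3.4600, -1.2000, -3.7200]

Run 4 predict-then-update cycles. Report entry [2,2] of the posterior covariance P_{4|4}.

step 1: x^-=[-2.4582, -1.3057, -1.4132]  P^-=[1.1248 -0.0606 0.1297; -0.0606 0.8285 -0.0417; 0.1297 -0.0417 0.8513]  S=[1.7685 -0.0169 0.6300; -0.0169 1.0029 0.1580; 0.6300 0.1580 1.2204]  K=[0.6640 0.1121 -0.0136; -0.1046 0.8091 0.0578; -0.0873 -0.2076 0.7903]  nu=[3.7379, 2.0755, 5.4472]  x^+=[0.1822, 0.2974, 2.1346]  P^+=[0.3465 -0.0433 -0.0797; -0.0433 0.1386 0.0102; -0.0797 0.0102 0.1717]
step 2: x^-=[0.0525, 0.5245, 1.6308]  P^-=[0.4823 -0.0890 0.0151; -0.0890 0.2514 0.0025; 0.0151 0.0025 0.2663]  S=[1.0290 -0.0523 0.1946; -0.0523 0.3962 0.0600; 0.1946 0.0600 0.5130]  K=[0.4702 0.0078 0.0641; -0.0900 0.5830 0.0366; -0.0321 -0.1234 0.5548]  nu=[0.9475, 2.3718, -4.9756]  x^+=[0.1975, 1.6397, -1.4528]  P^+=[0.2413 -0.0386 -0.0404; -0.0386 0.1010 0.0080; -0.0404 0.0080 0.1169]
step 3: x^-=[0.6612, 0.9539, -1.0705]  P^-=[0.4005 -0.0663 0.0266; -0.0663 0.2190 -0.0056; 0.0266 -0.0056 0.2427]  S=[0.9465 -0.0407 0.1847; -0.0407 0.3695 0.0514; 0.1847 0.0514 0.4870]  K=[0.4221 0.0131 0.0839; -0.0782 0.5545 0.0263; -0.0159 -0.1258 0.5297]  nu=[-4.0187, -2.2780, 3.8525]  x^+=[-0.7415, 0.1065, 1.3208]  P^+=[0.2157 -0.0325 -0.0311; -0.0325 0.0950 0.0050; -0.0311 0.0050 0.1101]
step 4: x^-=[-0.7115, 0.4544, 0.8560]  P^-=[0.3829 -0.0573 0.0286; -0.0573 0.2108 -0.0074; 0.0286 -0.0074 0.2406]  S=[0.9278 -0.0342 0.1836; -0.0342 0.3638 0.0501; 0.1836 0.0501 0.4845]  K=[0.4107 0.0213 0.0873; -0.0734 0.5470 0.0240; -0.0125 -0.1287 0.5269]  nu=[-2.9126, -1.4877, -4.4885]  x^+=[-2.3313, -0.2533, -1.2812]  P^+=[0.2098 -0.0301 -0.0293; -0.0301 0.0933 0.0042; -0.0293 0.0042 0.1092]

P_post[2,2] = 0.1092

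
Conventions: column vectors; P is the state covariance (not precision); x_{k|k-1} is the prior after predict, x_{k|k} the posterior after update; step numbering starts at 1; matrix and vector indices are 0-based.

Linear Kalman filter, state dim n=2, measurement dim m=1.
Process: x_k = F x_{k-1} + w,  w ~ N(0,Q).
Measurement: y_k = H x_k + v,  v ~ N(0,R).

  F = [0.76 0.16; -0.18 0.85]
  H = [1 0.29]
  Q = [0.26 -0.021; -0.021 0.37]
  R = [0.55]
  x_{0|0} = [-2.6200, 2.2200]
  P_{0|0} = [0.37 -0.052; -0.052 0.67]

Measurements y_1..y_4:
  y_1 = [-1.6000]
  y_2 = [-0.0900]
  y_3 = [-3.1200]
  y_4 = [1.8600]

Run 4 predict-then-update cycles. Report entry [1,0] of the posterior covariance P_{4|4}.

step 1: x^-=[-1.6360, 2.3586]  P^-=[0.4782 -0.0126; -0.0126 0.8820]  S=[1.0951]  K=[0.4334; 0.2221]  nu=[-0.6480]  x^+=[-1.9168, 2.2147]  P^+=[0.2726 -0.1180; -0.1180 0.8280]
step 2: x^-=[-1.1024, 2.2275]  P^-=[0.4099 -0.0185; -0.0185 1.0131]  S=[1.0344]  K=[0.3911; 0.2662]  nu=[0.3664]  x^+=[-0.9591, 2.3251]  P^+=[0.2517 -0.1262; -0.1262 0.9399]
step 3: x^-=[-0.3569, 2.1489]  P^-=[0.3988 -0.0055; -0.0055 1.0958]  S=[1.0377]  K=[0.3827; 0.3009]  nu=[-3.3863]  x^+=[-1.6529, 1.1299]  P^+=[0.2468 -0.1250; -0.1250 1.0018]
step 4: x^-=[-1.0754, 1.2579]  P^-=[0.3978 0.0043; 0.0043 1.1401]  S=[1.0462]  K=[0.3814; 0.3202]  nu=[2.5707]  x^+=[-0.0950, 2.0810]  P^+=[0.2456 -0.1234; -0.1234 1.0328]

P_post[1,0] = -0.1234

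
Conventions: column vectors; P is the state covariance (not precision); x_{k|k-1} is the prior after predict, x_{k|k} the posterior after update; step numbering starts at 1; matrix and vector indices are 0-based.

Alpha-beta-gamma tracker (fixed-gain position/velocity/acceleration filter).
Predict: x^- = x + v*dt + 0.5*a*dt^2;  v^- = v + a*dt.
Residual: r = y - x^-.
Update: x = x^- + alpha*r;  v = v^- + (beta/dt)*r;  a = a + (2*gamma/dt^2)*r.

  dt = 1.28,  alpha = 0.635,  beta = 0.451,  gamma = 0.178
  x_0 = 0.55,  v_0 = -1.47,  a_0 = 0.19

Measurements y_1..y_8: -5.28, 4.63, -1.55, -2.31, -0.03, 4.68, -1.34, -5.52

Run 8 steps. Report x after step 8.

x_post = -3.6027

step 1: x_pred=-1.1760  r=-4.1040  x^+=-3.7820  v^+=-2.6728  a^+=-0.7017
step 2: x_pred=-7.7781  r=12.4081  x^+=0.1010  v^+=0.8009  a^+=1.9944
step 3: x_pred=2.7599  r=-4.3099  x^+=0.0231  v^+=1.8351  a^+=1.0579
step 4: x_pred=3.2386  r=-5.5486  x^+=-0.2848  v^+=1.2341  a^+=-0.1478
step 5: x_pred=1.1739  r=-1.2039  x^+=0.4094  v^+=0.6208  a^+=-0.4093
step 6: x_pred=0.8687  r=3.8113  x^+=3.2889  v^+=1.4397  a^+=0.4188
step 7: x_pred=5.4748  r=-6.8148  x^+=1.1474  v^+=-0.4254  a^+=-1.0620
step 8: x_pred=-0.2670  r=-5.2530  x^+=-3.6027  v^+=-3.6355  a^+=-2.2034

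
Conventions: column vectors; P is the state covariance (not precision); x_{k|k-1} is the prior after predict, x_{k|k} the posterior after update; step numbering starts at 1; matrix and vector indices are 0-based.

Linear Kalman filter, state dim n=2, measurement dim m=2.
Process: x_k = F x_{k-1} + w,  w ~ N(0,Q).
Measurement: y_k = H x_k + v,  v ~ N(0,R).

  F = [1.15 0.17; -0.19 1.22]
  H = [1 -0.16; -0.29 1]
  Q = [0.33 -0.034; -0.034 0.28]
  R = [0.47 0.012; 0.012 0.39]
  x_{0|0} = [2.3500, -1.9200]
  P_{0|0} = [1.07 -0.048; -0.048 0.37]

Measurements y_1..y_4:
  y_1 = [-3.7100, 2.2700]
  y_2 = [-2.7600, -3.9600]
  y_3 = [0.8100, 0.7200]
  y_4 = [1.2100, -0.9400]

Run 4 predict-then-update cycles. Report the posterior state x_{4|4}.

x_post = [0.1316, -0.8781]

step 1: x^-=[2.3761, -2.7889]  P^-=[1.7370 -0.2569; -0.2569 0.8916]  S=[2.3120 -0.9032; -0.9032 1.5766]  K=[0.7480 -0.0539; 0.0858 0.6619]  nu=[-6.5323, 5.7480]  x^+=[-2.8201, 0.4553]  P^+=[0.3660 0.0941; 0.0941 0.2864]
step 2: x^-=[-3.1657, 1.0913]  P^-=[0.8591 0.0744; 0.0744 0.6759]  S=[1.3225 -0.2674; -0.2674 1.0950]  K=[0.6399 -0.0033; 0.1003 0.6221]  nu=[0.5803, -5.9693]  x^+=[-2.7747, -2.5638]  P^+=[0.3164 0.0982; 0.0982 0.2723]
step 3: x^-=[-3.6267, -2.6006]  P^-=[0.7947 0.0879; 0.0879 0.6512]  S=[1.2532 -0.2307; -0.2307 1.0570]  K=[0.6231 0.0011; 0.1000 0.6137]  nu=[4.0206, 2.2689]  x^+=[-1.1190, -0.8062]  P^+=[0.3084 0.0974; 0.0974 0.2688]
step 4: x^-=[-1.4239, -0.7710]  P^-=[0.7837 0.0878; 0.0878 0.6461]  S=[1.2422 -0.2268; -0.2268 1.0511]  K=[0.6198 0.0010; 0.0992 0.6119]  nu=[2.5106, -0.5820]  x^+=[0.1316, -0.8781]  P^+=[0.3068 0.0968; 0.0968 0.2679]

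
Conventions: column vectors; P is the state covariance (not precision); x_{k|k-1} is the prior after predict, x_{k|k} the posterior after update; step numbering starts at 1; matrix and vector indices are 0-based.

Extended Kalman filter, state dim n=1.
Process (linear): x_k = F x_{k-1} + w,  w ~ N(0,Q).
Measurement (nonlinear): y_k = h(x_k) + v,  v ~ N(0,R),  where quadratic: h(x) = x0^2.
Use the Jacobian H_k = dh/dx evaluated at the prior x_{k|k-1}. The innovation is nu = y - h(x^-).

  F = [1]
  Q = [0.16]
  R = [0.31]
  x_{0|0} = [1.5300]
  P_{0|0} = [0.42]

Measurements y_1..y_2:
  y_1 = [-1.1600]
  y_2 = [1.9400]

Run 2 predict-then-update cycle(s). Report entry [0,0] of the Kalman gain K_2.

step 1: x^-=[1.5300]  P^-=[0.5800]  H_jac=[3.0600]  S=[5.7409]  K=[0.3092]  nu=[-3.5009]  x^+=[0.4477]  P^+=[0.0313]
step 2: x^-=[0.4477]  P^-=[0.1913]  H_jac=[0.8954]  S=[0.4634]  K=[0.3697]  nu=[1.7396]  x^+=[1.0908]  P^+=[0.1280]

K[0,0] = 0.3697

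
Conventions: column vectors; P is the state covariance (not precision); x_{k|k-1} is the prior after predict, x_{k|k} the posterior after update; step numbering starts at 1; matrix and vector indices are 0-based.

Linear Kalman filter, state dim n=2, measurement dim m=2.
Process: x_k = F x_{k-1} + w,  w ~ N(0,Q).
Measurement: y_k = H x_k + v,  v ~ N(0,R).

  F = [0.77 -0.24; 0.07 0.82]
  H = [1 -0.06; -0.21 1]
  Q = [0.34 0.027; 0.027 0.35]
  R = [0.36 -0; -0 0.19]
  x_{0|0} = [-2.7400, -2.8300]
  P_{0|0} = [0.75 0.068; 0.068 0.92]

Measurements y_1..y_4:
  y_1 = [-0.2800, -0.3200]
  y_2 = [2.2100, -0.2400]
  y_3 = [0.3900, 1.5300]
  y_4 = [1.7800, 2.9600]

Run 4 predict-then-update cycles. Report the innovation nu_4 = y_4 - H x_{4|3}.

innov = [1.6758, 2.0366]

step 1: x^-=[-1.4306, -2.5124]  P^-=[0.8125 -0.0718; -0.0718 0.9801]  S=[1.1847 -0.3022; -0.3022 1.2361]  K=[0.6820 -0.0294; 0.1014 0.8299]  nu=[0.9999, 1.8920]  x^+=[-0.8044, -0.8409]  P^+=[0.2483 0.0466; 0.0466 0.1675]
step 2: x^-=[-0.4176, -0.7458]  P^-=[0.4797 0.0360; 0.0360 0.4692]  S=[0.8370 -0.0924; -0.0924 0.6652]  K=[0.5685 -0.0183; 0.0874 0.7061]  nu=[2.5828, 0.4181]  x^+=[1.0430, -0.2250]  P^+=[0.2070 0.0400; 0.0400 0.1426]
step 3: x^-=[0.8571, -0.1115]  P^-=[0.4562 0.0347; 0.0347 0.4515]  S=[0.8136 -0.0878; -0.0878 0.6470]  K=[0.5561 -0.0190; 0.0846 0.6980]  nu=[-0.4738, 1.8215]  x^+=[0.5590, 1.1198]  P^+=[0.2025 0.0389; 0.0389 0.1408]
step 4: x^-=[0.1617, 0.9574]  P^-=[0.4538 0.0341; 0.0341 0.4501]  S=[0.8113 -0.0878; -0.0878 0.6458]  K=[0.5547 -0.0194; 0.0842 0.6973]  nu=[1.6758, 2.0366]  x^+=[1.0518, 2.5187]  P^+=[0.2020 0.0387; 0.0387 0.1406]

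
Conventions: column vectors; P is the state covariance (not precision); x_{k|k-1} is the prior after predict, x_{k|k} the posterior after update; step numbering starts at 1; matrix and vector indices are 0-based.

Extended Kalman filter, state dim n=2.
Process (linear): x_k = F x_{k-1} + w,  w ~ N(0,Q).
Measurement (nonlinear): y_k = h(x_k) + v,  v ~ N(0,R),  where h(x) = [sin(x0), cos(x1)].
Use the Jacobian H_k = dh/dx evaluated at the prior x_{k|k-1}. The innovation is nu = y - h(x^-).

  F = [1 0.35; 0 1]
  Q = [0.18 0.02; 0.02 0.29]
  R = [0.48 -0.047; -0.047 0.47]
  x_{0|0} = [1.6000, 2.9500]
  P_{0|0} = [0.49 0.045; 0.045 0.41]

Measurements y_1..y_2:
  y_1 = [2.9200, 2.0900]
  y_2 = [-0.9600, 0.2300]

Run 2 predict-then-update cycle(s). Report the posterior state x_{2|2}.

x_post = [1.0049, 1.5082]

step 1: x^-=[2.6325, 2.9500]  P^-=[0.7517 0.2085; 0.2085 0.7000]  H_jac=[-0.8732 0.0000; 0.0000 -0.1904]  S=[1.0532 -0.0123; -0.0123 0.4954]  K=[-0.6244 -0.0957; -0.1761 -0.2735]  nu=[2.4326, 3.0717]  x^+=[0.8197, 1.6817]  P^+=[0.3381 0.0821; 0.0821 0.6315]
step 2: x^-=[1.4083, 1.6817]  P^-=[0.6529 0.3231; 0.3231 0.9215]  H_jac=[0.1618 0.0000; 0.0000 -0.9939]  S=[0.4971 -0.0990; -0.0990 1.3802]  K=[0.1686 -0.2206; -0.0273 -0.6655]  nu=[-1.9468, 0.3407]  x^+=[1.0049, 1.5082]  P^+=[0.5643 0.1123; 0.1123 0.3134]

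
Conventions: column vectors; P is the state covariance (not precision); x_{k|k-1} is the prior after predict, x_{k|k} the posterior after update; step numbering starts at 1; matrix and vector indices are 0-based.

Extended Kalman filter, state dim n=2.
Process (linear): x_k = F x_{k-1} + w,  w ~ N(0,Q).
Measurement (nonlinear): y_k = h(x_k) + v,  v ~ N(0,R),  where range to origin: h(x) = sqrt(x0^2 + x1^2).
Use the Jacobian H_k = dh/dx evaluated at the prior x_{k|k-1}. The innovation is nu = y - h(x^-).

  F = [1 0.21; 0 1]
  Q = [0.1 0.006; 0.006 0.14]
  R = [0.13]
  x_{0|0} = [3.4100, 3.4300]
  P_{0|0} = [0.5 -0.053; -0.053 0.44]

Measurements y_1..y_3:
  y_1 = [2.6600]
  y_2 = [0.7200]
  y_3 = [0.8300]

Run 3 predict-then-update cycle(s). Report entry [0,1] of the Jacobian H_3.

step 1: x^-=[4.1303, 3.4300]  P^-=[0.5971 0.0454; 0.0454 0.5800]  H_jac=[0.7693 0.6389]  S=[0.7648]  K=[0.6386; 0.5302]  nu=[-2.7088]  x^+=[2.4004, 1.9938]  P^+=[0.2852 -0.2135; -0.2135 0.3650]
step 2: x^-=[2.8191, 1.9938]  P^-=[0.3117 -0.1309; -0.1309 0.5050]  H_jac=[0.8164 0.5774]  S=[0.3827]  K=[0.4674; 0.4827]  nu=[-2.7329]  x^+=[1.5418, 0.6745]  P^+=[0.2281 -0.2172; -0.2172 0.4158]
step 3: x^-=[1.6835, 0.6745]  P^-=[0.2552 -0.1239; -0.1239 0.5558]  H_jac=[0.9283 0.3719]  S=[0.3412]  K=[0.5591; 0.2688]  nu=[-0.9836]  x^+=[1.1335, 0.4101]  P^+=[0.1485 -0.1752; -0.1752 0.5312]

H_jac[0,1] = 0.3719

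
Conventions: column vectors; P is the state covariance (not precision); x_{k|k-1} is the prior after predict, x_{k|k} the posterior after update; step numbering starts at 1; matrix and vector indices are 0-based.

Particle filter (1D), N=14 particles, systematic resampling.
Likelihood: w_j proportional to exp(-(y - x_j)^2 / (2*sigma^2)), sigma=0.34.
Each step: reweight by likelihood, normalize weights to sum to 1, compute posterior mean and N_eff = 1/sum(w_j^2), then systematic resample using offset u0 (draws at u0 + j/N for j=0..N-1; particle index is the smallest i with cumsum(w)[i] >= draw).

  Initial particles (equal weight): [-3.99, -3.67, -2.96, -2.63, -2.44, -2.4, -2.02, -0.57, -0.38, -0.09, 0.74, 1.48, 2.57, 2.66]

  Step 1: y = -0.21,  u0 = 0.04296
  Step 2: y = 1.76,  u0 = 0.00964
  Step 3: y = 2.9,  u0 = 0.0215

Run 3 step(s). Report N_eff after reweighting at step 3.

N_eff = 14.0000

step 1: w=[0.0000, 0.0000, 0.0000, 0.0000, 0.0000, 0.0000, 0.0000, 0.2366, 0.3657, 0.3894, 0.0084, 0.0000, 0.0000, 0.0000]  mean=-0.3027  Neff=2.9293  idx=[7, 7, 7, 8, 8, 8, 8, 8, 9, 9, 9, 9, 9, 9]
step 2: w=[0.0000, 0.0000, 0.0000, 0.0011, 0.0011, 0.0011, 0.0011, 0.0011, 0.1657, 0.1657, 0.1657, 0.1657, 0.1657, 0.1657]  mean=-0.0917  Neff=6.0680  idx=[8, 8, 8, 9, 9, 10, 10, 11, 11, 11, 12, 12, 13, 13]
step 3: w=[0.0714, 0.0714, 0.0714, 0.0714, 0.0714, 0.0714, 0.0714, 0.0714, 0.0714, 0.0714, 0.0714, 0.0714, 0.0714, 0.0714]  mean=-0.0900  Neff=14.0000  idx=[0, 1, 2, 3, 4, 5, 6, 7, 8, 9, 10, 11, 12, 13]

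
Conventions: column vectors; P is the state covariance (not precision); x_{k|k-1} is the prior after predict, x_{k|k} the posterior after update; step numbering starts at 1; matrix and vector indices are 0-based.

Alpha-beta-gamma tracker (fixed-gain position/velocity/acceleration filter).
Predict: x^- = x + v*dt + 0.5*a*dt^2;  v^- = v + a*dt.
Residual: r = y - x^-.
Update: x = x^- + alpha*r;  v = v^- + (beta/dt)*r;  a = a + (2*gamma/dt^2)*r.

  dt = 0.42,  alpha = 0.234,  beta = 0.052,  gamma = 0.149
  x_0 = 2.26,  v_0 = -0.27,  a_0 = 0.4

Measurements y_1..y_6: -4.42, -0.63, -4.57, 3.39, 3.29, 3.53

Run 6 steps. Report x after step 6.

x_post = -5.2137

step 1: x_pred=2.1819  r=-6.6019  x^+=0.6370  v^+=-0.9194  a^+=-10.7528
step 2: x_pred=-0.6975  r=0.0675  x^+=-0.6817  v^+=-5.4272  a^+=-10.6388
step 3: x_pred=-3.8995  r=-0.6705  x^+=-4.0564  v^+=-9.9785  a^+=-11.7716
step 4: x_pred=-9.2856  r=12.6756  x^+=-6.3195  v^+=-13.3532  a^+=9.6419
step 5: x_pred=-11.0775  r=14.3675  x^+=-7.7155  v^+=-7.5248  a^+=33.9134
step 6: x_pred=-7.8847  r=11.4147  x^+=-5.2137  v^+=8.1321  a^+=53.1968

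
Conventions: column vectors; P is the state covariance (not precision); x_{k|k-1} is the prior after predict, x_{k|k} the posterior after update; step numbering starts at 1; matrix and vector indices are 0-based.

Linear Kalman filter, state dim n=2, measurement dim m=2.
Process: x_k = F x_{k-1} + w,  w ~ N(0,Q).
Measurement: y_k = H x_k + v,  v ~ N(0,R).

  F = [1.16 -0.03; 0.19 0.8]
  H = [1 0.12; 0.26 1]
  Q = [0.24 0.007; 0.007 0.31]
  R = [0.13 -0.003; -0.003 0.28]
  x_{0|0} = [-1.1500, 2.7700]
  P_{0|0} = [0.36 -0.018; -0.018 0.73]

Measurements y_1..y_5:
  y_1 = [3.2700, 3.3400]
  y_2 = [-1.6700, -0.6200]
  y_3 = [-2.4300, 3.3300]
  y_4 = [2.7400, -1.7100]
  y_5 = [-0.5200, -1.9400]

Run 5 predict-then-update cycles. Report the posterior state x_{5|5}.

step 1: x^-=[-1.4171, 1.9975]  P^-=[0.7263 0.0522; 0.0522 0.7847]  S=[0.8802 0.3339; 0.3339 1.1410]  K=[0.8461 -0.0363; -0.1114 0.7323]  nu=[4.4474, 1.7109]  x^+=[2.2838, 2.7547]  P^+=[0.1152 -0.0427; -0.0427 0.2165]
step 2: x^-=[2.5665, 2.6377]  P^-=[0.3982 -0.0121; -0.0121 0.4397]  S=[0.5316 0.1408; 0.1408 0.7403]  K=[0.7514 -0.0194; -0.0840 0.6057]  nu=[-4.5531, -3.9250]  x^+=[-0.7785, 0.6428]  P^+=[0.1018 -0.0342; -0.0342 0.1787]
step 3: x^-=[-0.9224, 0.3663]  P^-=[0.3796 -0.0064; -0.0064 0.4177]  S=[0.5141 0.1392; 0.1392 0.7200]  K=[0.7410 -0.0151; -0.0753 0.5924]  nu=[-1.5516, 3.2035]  x^+=[-2.1204, 2.3808]  P^+=[0.1003 -0.0325; -0.0325 0.1745]
step 4: x^-=[-2.5311, 1.5018]  P^-=[0.3774 -0.0051; -0.0051 0.4154]  S=[0.5121 0.1397; 0.1397 0.7183]  K=[0.7396 -0.0143; -0.0738 0.5909]  nu=[5.0908, -2.5537]  x^+=[1.2706, -0.3828]  P^+=[0.1001 -0.0323; -0.0323 0.1741]
step 5: x^-=[1.4854, -0.0648]  P^-=[0.3770 -0.0049; -0.0049 0.4152]  S=[0.5118 0.1398; 0.1398 0.7182]  K=[0.7394 -0.0142; -0.0735 0.5907]  nu=[-1.9976, -2.2614]  x^+=[0.0406, -1.2537]  P^+=[0.1000 -0.0322; -0.0322 0.1740]

x_post = [0.0406, -1.2537]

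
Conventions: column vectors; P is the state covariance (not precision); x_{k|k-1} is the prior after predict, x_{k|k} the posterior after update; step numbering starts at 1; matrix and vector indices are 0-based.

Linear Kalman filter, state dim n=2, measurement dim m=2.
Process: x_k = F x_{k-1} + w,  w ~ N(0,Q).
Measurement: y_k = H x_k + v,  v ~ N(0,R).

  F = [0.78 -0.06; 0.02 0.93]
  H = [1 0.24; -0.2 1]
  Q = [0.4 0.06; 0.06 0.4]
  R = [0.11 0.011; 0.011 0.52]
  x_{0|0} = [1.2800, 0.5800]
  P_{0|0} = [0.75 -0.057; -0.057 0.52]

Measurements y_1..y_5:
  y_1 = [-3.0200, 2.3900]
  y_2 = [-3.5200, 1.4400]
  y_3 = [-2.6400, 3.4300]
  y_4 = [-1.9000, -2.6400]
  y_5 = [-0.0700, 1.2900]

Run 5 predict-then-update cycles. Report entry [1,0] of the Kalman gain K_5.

step 1: x^-=[0.9636, 0.5650]  P^-=[0.8635 0.0014; 0.0014 0.8479]  S=[1.0230 0.0431; 0.0431 1.4019]  K=[0.8507 -0.1484; 0.1750 0.5993]  nu=[-4.1192, 2.0177]  x^+=[-2.8398, 1.0532]  P^+=[0.1033 -0.0471; -0.0471 0.3041]
step 2: x^-=[-2.2782, 0.9226]  P^-=[0.4683 0.0105; 0.0105 0.6613]  S=[0.6215 0.0860; 0.0860 1.1958]  K=[0.7750 -0.1253; 0.1979 0.5370]  nu=[-1.4632, 0.0617]  x^+=[-3.4199, 0.6662]  P^+=[0.0930 -0.0380; -0.0380 0.2738]
step 3: x^-=[-2.7075, 0.5511]  P^-=[0.4611 0.0186; 0.0186 0.6354]  S=[0.6167 0.0890; 0.0890 1.1664]  K=[0.7726 -0.1221; 0.2016 0.5262]  nu=[-0.0647, 2.3374]  x^+=[-3.0428, 1.7680]  P^+=[0.0924 -0.0365; -0.0365 0.2685]
step 4: x^-=[-2.4795, 1.5834]  P^-=[0.4606 0.0200; 0.0200 0.6309]  S=[0.6166 0.0894; 0.0894 1.1614]  K=[0.7725 -0.1215; 0.2021 0.5243]  nu=[0.1995, -4.7193]  x^+=[-1.7519, -0.8505]  P^+=[0.0923 -0.0362; -0.0362 0.2676]
step 5: x^-=[-1.3155, -0.8260]  P^-=[0.4605 0.0203; 0.0203 0.6301]  S=[0.6166 0.0894; 0.0894 1.1605]  K=[0.7724 -0.1214; 0.2022 0.5239]  nu=[1.4437, 1.8529]  x^+=[-0.4253, 0.4367]  P^+=[0.0923 -0.0362; -0.0362 0.2674]

K[1,0] = 0.2022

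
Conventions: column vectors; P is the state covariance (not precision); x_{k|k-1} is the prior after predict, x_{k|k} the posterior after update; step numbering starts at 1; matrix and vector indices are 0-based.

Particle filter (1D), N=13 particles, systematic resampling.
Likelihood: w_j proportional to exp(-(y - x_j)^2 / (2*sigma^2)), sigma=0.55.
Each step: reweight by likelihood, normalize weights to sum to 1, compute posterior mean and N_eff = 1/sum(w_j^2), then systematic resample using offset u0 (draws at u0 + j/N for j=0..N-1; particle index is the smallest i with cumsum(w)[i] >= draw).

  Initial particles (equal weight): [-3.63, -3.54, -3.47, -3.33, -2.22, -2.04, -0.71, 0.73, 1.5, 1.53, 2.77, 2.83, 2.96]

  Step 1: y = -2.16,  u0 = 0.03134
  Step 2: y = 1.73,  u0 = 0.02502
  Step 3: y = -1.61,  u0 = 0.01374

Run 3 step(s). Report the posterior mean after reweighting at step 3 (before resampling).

step 1: w=[0.0126, 0.0192, 0.0262, 0.0466, 0.4447, 0.4369, 0.0138, 0.0000, 0.0000, 0.0000, 0.0000, 0.0000, 0.0000]  mean=-2.2480  Neff=2.5498  idx=[1, 4, 4, 4, 4, 4, 4, 5, 5, 5, 5, 5, 5]
step 2: w=[0.0000, 0.0152, 0.0152, 0.0152, 0.0152, 0.0152, 0.0152, 0.1514, 0.1514, 0.1514, 0.1514, 0.1514, 0.1514]  mean=-2.0564  Neff=7.1948  idx=[2, 7, 7, 8, 8, 9, 9, 10, 10, 11, 11, 12, 12]
step 3: w=[0.0576, 0.0785, 0.0785, 0.0785, 0.0785, 0.0785, 0.0785, 0.0785, 0.0785, 0.0785, 0.0785, 0.0785, 0.0785]  mean=-2.0504  Neff=12.9322  idx=[0, 1, 2, 3, 4, 5, 6, 7, 8, 9, 10, 11, 12]

post_mean = -2.0504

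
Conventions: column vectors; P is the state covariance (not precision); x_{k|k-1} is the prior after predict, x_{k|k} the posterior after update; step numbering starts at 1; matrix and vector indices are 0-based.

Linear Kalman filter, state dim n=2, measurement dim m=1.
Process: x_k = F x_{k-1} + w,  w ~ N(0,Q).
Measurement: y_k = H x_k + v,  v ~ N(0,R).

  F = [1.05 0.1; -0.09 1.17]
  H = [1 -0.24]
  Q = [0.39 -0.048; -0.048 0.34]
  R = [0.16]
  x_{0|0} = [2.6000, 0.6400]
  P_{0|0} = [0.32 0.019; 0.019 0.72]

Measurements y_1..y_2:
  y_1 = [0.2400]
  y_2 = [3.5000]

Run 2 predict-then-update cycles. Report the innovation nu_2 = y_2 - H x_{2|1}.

step 1: x^-=[2.7940, 0.5148]  P^-=[0.7540 0.0292; 0.0292 1.3242]  S=[0.9763]  K=[0.7652; -0.2957]  nu=[-2.4304]  x^+=[0.9343, 1.2334]  P^+=[0.1824 0.2500; 0.2500 1.2389]
step 2: x^-=[1.1044, 1.3590]  P^-=[0.6560 0.3846; 0.3846 1.9847]  S=[0.7457]  K=[0.7559; -0.1230]  nu=[2.7218]  x^+=[3.1618, 1.0242]  P^+=[0.2299 0.4539; 0.4539 1.9734]

innov = [2.7218]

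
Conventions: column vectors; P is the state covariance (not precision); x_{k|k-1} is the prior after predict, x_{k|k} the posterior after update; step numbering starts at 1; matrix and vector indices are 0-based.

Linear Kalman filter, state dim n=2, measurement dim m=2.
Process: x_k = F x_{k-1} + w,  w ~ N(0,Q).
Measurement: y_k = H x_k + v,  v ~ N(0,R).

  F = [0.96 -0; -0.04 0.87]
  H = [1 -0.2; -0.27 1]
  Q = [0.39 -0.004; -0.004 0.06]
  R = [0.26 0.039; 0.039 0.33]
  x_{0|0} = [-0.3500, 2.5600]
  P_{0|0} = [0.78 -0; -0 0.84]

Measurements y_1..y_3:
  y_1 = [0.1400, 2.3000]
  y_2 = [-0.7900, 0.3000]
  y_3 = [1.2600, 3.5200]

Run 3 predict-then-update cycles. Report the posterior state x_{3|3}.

x_post = [0.7873, 1.9597]

step 1: x^-=[-0.3360, 2.2412]  P^-=[1.1088 -0.0340; -0.0340 0.6970]  S=[1.4103 -0.4356; -0.4356 1.1262]  K=[0.7946 0.0113; 0.0803 0.6581]  nu=[0.9242, -0.0319]  x^+=[0.3980, 2.2945]  P^+=[0.2262 0.0958; 0.0958 0.2462]
step 2: x^-=[0.3821, 1.9803]  P^-=[0.5985 0.0673; 0.0673 0.2400]  S=[0.8411 -0.0996; -0.0996 0.5773]  K=[0.6903 -0.0442; 0.0699 0.3964]  nu=[-0.7760, -1.5771]  x^+=[-0.0839, 1.3009]  P^+=[0.1905 0.0638; 0.0638 0.1507]
step 3: x^-=[-0.0806, 1.1351]  P^-=[0.5656 0.0420; 0.0420 0.1700]  S=[0.8156 -0.1035; -0.1035 0.5185]  K=[0.6731 -0.0793; 0.0498 0.3159]  nu=[1.5676, 2.3631]  x^+=[0.7873, 1.9597]  P^+=[0.1818 0.0492; 0.0492 0.1195]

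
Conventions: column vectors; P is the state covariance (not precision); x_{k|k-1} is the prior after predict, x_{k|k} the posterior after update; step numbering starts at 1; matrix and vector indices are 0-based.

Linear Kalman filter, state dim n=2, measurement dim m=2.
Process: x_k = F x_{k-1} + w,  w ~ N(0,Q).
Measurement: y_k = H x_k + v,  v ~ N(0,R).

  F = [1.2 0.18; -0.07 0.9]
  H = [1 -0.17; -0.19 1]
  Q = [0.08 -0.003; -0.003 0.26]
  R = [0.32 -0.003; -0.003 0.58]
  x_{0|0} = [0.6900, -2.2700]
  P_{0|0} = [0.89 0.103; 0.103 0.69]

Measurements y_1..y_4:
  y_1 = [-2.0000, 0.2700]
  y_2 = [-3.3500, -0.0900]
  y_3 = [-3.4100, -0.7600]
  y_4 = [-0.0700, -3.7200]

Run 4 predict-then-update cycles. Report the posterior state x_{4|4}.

x_post = [-2.3426, -2.0781]

step 1: x^-=[0.4194, -2.0913]  P^-=[1.4285 0.1440; 0.1440 0.8103]  S=[1.7229 -0.2635; -0.2635 1.3871]  K=[0.8248 0.0648; 0.0926 0.5820]  nu=[-2.7749, 2.4410]  x^+=[-1.7111, -0.9277]  P^+=[0.2787 0.0881; 0.0881 0.3540]
step 2: x^-=[-2.2203, -0.7151]  P^-=[0.5309 0.1250; 0.1250 0.5370]  S=[0.8239 -0.0662; -0.0662 1.0887]  K=[0.6234 0.0600; 0.0791 0.4763]  nu=[-1.2513, 0.2033]  x^+=[-2.9881, -0.7173]  P^+=[0.2117 0.0732; 0.0732 0.2899]
step 3: x^-=[-3.7148, -0.4364]  P^-=[0.4259 0.1043; 0.1043 0.4866]  S=[0.7245 -0.0590; -0.0590 1.0424]  K=[0.5678 0.0545; 0.0665 0.4516]  nu=[0.2307, -1.0294]  x^+=[-3.6400, -0.8859]  P^+=[0.1929 0.0666; 0.0666 0.2744]
step 4: x^-=[-4.5275, -0.5426]  P^-=[0.3954 0.0963; 0.0963 0.4748]  S=[0.6963 -0.0594; -0.0594 1.0325]  K=[0.5487 0.0521; 0.0604 0.4456]  nu=[4.3653, -4.0377]  x^+=[-2.3426, -2.0781]  P^+=[0.1863 0.0640; 0.0640 0.2704]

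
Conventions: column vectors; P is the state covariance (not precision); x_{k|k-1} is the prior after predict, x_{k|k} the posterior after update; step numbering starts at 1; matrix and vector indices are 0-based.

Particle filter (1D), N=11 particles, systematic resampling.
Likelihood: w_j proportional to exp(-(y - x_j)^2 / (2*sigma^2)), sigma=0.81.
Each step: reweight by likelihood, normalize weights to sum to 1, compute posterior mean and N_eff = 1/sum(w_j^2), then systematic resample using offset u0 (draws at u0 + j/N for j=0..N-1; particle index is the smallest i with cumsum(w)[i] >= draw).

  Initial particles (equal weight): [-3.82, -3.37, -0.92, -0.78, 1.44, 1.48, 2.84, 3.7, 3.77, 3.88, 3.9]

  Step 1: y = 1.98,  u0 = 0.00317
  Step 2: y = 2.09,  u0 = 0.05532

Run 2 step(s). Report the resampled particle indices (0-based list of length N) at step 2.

step 1: w=[0.0000, 0.0000, 0.0007, 0.0012, 0.3181, 0.3284, 0.2261, 0.0417, 0.0346, 0.0254, 0.0239]  mean=2.0610  Neff=3.7836  idx=[4, 4, 4, 4, 5, 5, 5, 5, 6, 6, 7]
step 2: w=[0.0986, 0.0986, 0.0986, 0.0986, 0.1024, 0.1024, 0.1024, 0.1024, 0.0886, 0.0886, 0.0189]  mean=1.7471  Neff=10.3226  idx=[0, 1, 2, 3, 4, 5, 6, 6, 7, 8, 9]

resampled_idx = [0, 1, 2, 3, 4, 5, 6, 6, 7, 8, 9]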